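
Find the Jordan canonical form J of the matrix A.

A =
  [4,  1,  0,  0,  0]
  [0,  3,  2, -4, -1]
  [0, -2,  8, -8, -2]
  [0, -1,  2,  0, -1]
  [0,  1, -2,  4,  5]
J_3(4) ⊕ J_1(4) ⊕ J_1(4)

The characteristic polynomial is
  det(x·I − A) = x^5 - 20*x^4 + 160*x^3 - 640*x^2 + 1280*x - 1024 = (x - 4)^5

Eigenvalues and multiplicities (the geometric multiplicity of λ is n − rank(A − λI), which equals the number of Jordan blocks for λ):
  λ = 4: algebraic multiplicity = 5, geometric multiplicity = 3

Determining the block sizes for each eigenvalue:
  λ = 4: with am = 5 and gm = 3, the partition is not yet determined (e.g. several partitions of 5 into 3 parts exist). Let N = A − (4)·I. Computing rank(N^1) = 2, rank(N^2) = 1, rank(N^3) = 0; the number of blocks of size ≥ j is rank(N^{j−1}) − rank(N^j), giving [3, 1, 1]. So we have 1 block(s) of size 3, 2 block(s) of size 1 → block sizes [3, 1, 1]

Assembling the blocks gives a Jordan form
J =
  [4, 1, 0, 0, 0]
  [0, 4, 1, 0, 0]
  [0, 0, 4, 0, 0]
  [0, 0, 0, 4, 0]
  [0, 0, 0, 0, 4]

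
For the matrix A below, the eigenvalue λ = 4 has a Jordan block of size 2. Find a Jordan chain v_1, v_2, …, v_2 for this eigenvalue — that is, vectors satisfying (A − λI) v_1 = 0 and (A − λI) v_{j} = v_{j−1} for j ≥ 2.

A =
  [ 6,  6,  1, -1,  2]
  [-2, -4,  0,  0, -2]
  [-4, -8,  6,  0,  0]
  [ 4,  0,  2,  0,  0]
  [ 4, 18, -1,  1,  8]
A Jordan chain for λ = 4 of length 2:
v_1 = (1, 0, 2, 2, -1)ᵀ
v_2 = (0, 0, 1, 0, 0)ᵀ

Let N = A − (4)·I. We want v_2 with N^2 v_2 = 0 but N^1 v_2 ≠ 0; then v_{j-1} := N · v_j for j = 2, …, 2.

Pick v_2 = (0, 0, 1, 0, 0)ᵀ.
Then v_1 = N · v_2 = (1, 0, 2, 2, -1)ᵀ.

Sanity check: (A − (4)·I) v_1 = (0, 0, 0, 0, 0)ᵀ = 0. ✓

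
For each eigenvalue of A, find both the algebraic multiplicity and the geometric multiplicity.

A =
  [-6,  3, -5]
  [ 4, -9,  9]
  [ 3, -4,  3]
λ = -4: alg = 3, geom = 1

Step 1 — factor the characteristic polynomial to read off the algebraic multiplicities:
  χ_A(x) = (x + 4)^3

Step 2 — compute geometric multiplicities via the rank-nullity identity g(λ) = n − rank(A − λI):
  rank(A − (-4)·I) = 2, so dim ker(A − (-4)·I) = n − 2 = 1

Summary:
  λ = -4: algebraic multiplicity = 3, geometric multiplicity = 1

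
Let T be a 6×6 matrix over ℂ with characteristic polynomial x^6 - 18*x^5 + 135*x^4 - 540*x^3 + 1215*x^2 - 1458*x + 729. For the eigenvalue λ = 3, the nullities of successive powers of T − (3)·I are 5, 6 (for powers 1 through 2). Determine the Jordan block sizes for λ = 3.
Block sizes for λ = 3: [2, 1, 1, 1, 1]

From the dimensions of kernels of powers, the number of Jordan blocks of size at least j is d_j − d_{j−1} where d_j = dim ker(N^j) (with d_0 = 0). Computing the differences gives [5, 1].
The number of blocks of size exactly k is (#blocks of size ≥ k) − (#blocks of size ≥ k + 1), so the partition is: 4 block(s) of size 1, 1 block(s) of size 2.
In nonincreasing order the block sizes are [2, 1, 1, 1, 1].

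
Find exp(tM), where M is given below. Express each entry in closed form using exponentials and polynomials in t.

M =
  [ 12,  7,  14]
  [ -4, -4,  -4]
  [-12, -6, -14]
e^{tM} =
  [14*t*exp(-2*t) + exp(-2*t), 7*t*exp(-2*t), 14*t*exp(-2*t)]
  [-4*t*exp(-2*t), -2*t*exp(-2*t) + exp(-2*t), -4*t*exp(-2*t)]
  [-12*t*exp(-2*t), -6*t*exp(-2*t), -12*t*exp(-2*t) + exp(-2*t)]

Strategy: write M = P · J · P⁻¹ where J is a Jordan canonical form, so e^{tM} = P · e^{tJ} · P⁻¹, and e^{tJ} can be computed block-by-block.

M has Jordan form
J =
  [-2,  1,  0]
  [ 0, -2,  0]
  [ 0,  0, -2]
(up to reordering of blocks).

Per-block formulas:
  For a 1×1 block at λ = -2: exp(t · [-2]) = [e^(-2t)].
  For a 2×2 Jordan block J_2(-2): exp(t · J_2(-2)) = e^(-2t)·(I + t·N), where N is the 2×2 nilpotent shift.

After assembling e^{tJ} and conjugating by P, we get:

e^{tM} =
  [14*t*exp(-2*t) + exp(-2*t), 7*t*exp(-2*t), 14*t*exp(-2*t)]
  [-4*t*exp(-2*t), -2*t*exp(-2*t) + exp(-2*t), -4*t*exp(-2*t)]
  [-12*t*exp(-2*t), -6*t*exp(-2*t), -12*t*exp(-2*t) + exp(-2*t)]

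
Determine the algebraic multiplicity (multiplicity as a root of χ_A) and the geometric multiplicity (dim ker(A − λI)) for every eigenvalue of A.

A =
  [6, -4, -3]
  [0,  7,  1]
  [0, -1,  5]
λ = 6: alg = 3, geom = 1

Step 1 — factor the characteristic polynomial to read off the algebraic multiplicities:
  χ_A(x) = (x - 6)^3

Step 2 — compute geometric multiplicities via the rank-nullity identity g(λ) = n − rank(A − λI):
  rank(A − (6)·I) = 2, so dim ker(A − (6)·I) = n − 2 = 1

Summary:
  λ = 6: algebraic multiplicity = 3, geometric multiplicity = 1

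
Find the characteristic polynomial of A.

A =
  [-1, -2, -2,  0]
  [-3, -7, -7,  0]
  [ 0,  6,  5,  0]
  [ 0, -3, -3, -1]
x^4 + 4*x^3 + 6*x^2 + 4*x + 1

Expanding det(x·I − A) (e.g. by cofactor expansion or by noting that A is similar to its Jordan form J, which has the same characteristic polynomial as A) gives
  χ_A(x) = x^4 + 4*x^3 + 6*x^2 + 4*x + 1
which factors as (x + 1)^4. The eigenvalues (with algebraic multiplicities) are λ = -1 with multiplicity 4.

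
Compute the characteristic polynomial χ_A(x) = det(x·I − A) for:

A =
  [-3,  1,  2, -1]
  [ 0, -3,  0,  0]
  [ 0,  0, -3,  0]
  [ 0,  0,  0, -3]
x^4 + 12*x^3 + 54*x^2 + 108*x + 81

Expanding det(x·I − A) (e.g. by cofactor expansion or by noting that A is similar to its Jordan form J, which has the same characteristic polynomial as A) gives
  χ_A(x) = x^4 + 12*x^3 + 54*x^2 + 108*x + 81
which factors as (x + 3)^4. The eigenvalues (with algebraic multiplicities) are λ = -3 with multiplicity 4.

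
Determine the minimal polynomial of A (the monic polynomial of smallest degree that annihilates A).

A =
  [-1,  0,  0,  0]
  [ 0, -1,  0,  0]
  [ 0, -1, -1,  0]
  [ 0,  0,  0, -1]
x^2 + 2*x + 1

The characteristic polynomial is χ_A(x) = (x + 1)^4, so the eigenvalues are known. The minimal polynomial is
  m_A(x) = Π_λ (x − λ)^{k_λ}
where k_λ is the size of the *largest* Jordan block for λ (equivalently, the smallest k with (A − λI)^k v = 0 for every generalised eigenvector v of λ).

  λ = -1: largest Jordan block has size 2, contributing (x + 1)^2

So m_A(x) = (x + 1)^2 = x^2 + 2*x + 1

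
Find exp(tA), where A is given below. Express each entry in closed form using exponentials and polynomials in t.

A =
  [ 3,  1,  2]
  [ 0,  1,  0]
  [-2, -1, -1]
e^{tA} =
  [2*t*exp(t) + exp(t), t*exp(t), 2*t*exp(t)]
  [0, exp(t), 0]
  [-2*t*exp(t), -t*exp(t), -2*t*exp(t) + exp(t)]

Strategy: write A = P · J · P⁻¹ where J is a Jordan canonical form, so e^{tA} = P · e^{tJ} · P⁻¹, and e^{tJ} can be computed block-by-block.

A has Jordan form
J =
  [1, 1, 0]
  [0, 1, 0]
  [0, 0, 1]
(up to reordering of blocks).

Per-block formulas:
  For a 1×1 block at λ = 1: exp(t · [1]) = [e^(1t)].
  For a 2×2 Jordan block J_2(1): exp(t · J_2(1)) = e^(1t)·(I + t·N), where N is the 2×2 nilpotent shift.

After assembling e^{tJ} and conjugating by P, we get:

e^{tA} =
  [2*t*exp(t) + exp(t), t*exp(t), 2*t*exp(t)]
  [0, exp(t), 0]
  [-2*t*exp(t), -t*exp(t), -2*t*exp(t) + exp(t)]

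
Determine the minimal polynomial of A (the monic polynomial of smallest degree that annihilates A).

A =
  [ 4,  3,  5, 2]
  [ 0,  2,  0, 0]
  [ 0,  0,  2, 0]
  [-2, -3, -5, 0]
x^2 - 4*x + 4

The characteristic polynomial is χ_A(x) = (x - 2)^4, so the eigenvalues are known. The minimal polynomial is
  m_A(x) = Π_λ (x − λ)^{k_λ}
where k_λ is the size of the *largest* Jordan block for λ (equivalently, the smallest k with (A − λI)^k v = 0 for every generalised eigenvector v of λ).

  λ = 2: largest Jordan block has size 2, contributing (x − 2)^2

So m_A(x) = (x - 2)^2 = x^2 - 4*x + 4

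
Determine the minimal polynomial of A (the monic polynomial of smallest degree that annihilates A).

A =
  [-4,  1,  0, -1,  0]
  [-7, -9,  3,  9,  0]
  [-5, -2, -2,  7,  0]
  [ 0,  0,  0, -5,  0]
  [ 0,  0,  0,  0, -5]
x^3 + 15*x^2 + 75*x + 125

The characteristic polynomial is χ_A(x) = (x + 5)^5, so the eigenvalues are known. The minimal polynomial is
  m_A(x) = Π_λ (x − λ)^{k_λ}
where k_λ is the size of the *largest* Jordan block for λ (equivalently, the smallest k with (A − λI)^k v = 0 for every generalised eigenvector v of λ).

  λ = -5: largest Jordan block has size 3, contributing (x + 5)^3

So m_A(x) = (x + 5)^3 = x^3 + 15*x^2 + 75*x + 125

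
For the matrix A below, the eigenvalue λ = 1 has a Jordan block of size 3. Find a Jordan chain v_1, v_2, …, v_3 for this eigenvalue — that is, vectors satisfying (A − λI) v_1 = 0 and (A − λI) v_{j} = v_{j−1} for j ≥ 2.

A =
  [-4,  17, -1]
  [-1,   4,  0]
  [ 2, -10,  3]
A Jordan chain for λ = 1 of length 3:
v_1 = (6, 2, 4)ᵀ
v_2 = (-5, -1, 2)ᵀ
v_3 = (1, 0, 0)ᵀ

Let N = A − (1)·I. We want v_3 with N^3 v_3 = 0 but N^2 v_3 ≠ 0; then v_{j-1} := N · v_j for j = 3, …, 2.

Pick v_3 = (1, 0, 0)ᵀ.
Then v_2 = N · v_3 = (-5, -1, 2)ᵀ.
Then v_1 = N · v_2 = (6, 2, 4)ᵀ.

Sanity check: (A − (1)·I) v_1 = (0, 0, 0)ᵀ = 0. ✓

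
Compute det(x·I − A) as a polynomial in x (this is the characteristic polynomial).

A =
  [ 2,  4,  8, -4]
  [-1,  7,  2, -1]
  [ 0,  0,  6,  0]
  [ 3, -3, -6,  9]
x^4 - 24*x^3 + 216*x^2 - 864*x + 1296

Expanding det(x·I − A) (e.g. by cofactor expansion or by noting that A is similar to its Jordan form J, which has the same characteristic polynomial as A) gives
  χ_A(x) = x^4 - 24*x^3 + 216*x^2 - 864*x + 1296
which factors as (x - 6)^4. The eigenvalues (with algebraic multiplicities) are λ = 6 with multiplicity 4.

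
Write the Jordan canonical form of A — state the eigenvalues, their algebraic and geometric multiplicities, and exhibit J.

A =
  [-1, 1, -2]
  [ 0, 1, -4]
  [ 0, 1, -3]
J_2(-1) ⊕ J_1(-1)

The characteristic polynomial is
  det(x·I − A) = x^3 + 3*x^2 + 3*x + 1 = (x + 1)^3

Eigenvalues and multiplicities (the geometric multiplicity of λ is n − rank(A − λI), which equals the number of Jordan blocks for λ):
  λ = -1: algebraic multiplicity = 3, geometric multiplicity = 2

Determining the block sizes for each eigenvalue:
  λ = -1: 2 blocks summing to 3 forces exactly one block of size 2 and the rest size 1 → block sizes [2, 1]

Assembling the blocks gives a Jordan form
J =
  [-1,  1,  0]
  [ 0, -1,  0]
  [ 0,  0, -1]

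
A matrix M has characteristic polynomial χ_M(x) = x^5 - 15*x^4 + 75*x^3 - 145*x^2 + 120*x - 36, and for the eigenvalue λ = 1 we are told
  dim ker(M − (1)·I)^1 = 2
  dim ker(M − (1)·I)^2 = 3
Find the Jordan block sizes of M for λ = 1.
Block sizes for λ = 1: [2, 1]

From the dimensions of kernels of powers, the number of Jordan blocks of size at least j is d_j − d_{j−1} where d_j = dim ker(N^j) (with d_0 = 0). Computing the differences gives [2, 1].
The number of blocks of size exactly k is (#blocks of size ≥ k) − (#blocks of size ≥ k + 1), so the partition is: 1 block(s) of size 1, 1 block(s) of size 2.
In nonincreasing order the block sizes are [2, 1].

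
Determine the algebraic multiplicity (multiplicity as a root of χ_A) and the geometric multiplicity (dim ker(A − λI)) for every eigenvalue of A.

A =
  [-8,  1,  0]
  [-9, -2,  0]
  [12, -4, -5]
λ = -5: alg = 3, geom = 2

Step 1 — factor the characteristic polynomial to read off the algebraic multiplicities:
  χ_A(x) = (x + 5)^3

Step 2 — compute geometric multiplicities via the rank-nullity identity g(λ) = n − rank(A − λI):
  rank(A − (-5)·I) = 1, so dim ker(A − (-5)·I) = n − 1 = 2

Summary:
  λ = -5: algebraic multiplicity = 3, geometric multiplicity = 2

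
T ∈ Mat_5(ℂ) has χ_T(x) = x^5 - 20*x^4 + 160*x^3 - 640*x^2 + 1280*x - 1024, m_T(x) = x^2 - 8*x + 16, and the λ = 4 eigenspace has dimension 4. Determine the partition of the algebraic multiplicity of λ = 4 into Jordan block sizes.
Block sizes for λ = 4: [2, 1, 1, 1]

Step 1 — from the characteristic polynomial, algebraic multiplicity of λ = 4 is 5. From dim ker(T − (4)·I) = 4, there are exactly 4 Jordan blocks for λ = 4.
Step 2 — from the minimal polynomial, the factor (x − 4)^2 tells us the largest block for λ = 4 has size 2.
Step 3 — with total size 5, 4 blocks, and largest block 2, the block sizes (in nonincreasing order) are [2, 1, 1, 1].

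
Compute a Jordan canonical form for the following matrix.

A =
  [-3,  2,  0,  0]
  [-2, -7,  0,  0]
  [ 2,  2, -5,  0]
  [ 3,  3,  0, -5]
J_2(-5) ⊕ J_1(-5) ⊕ J_1(-5)

The characteristic polynomial is
  det(x·I − A) = x^4 + 20*x^3 + 150*x^2 + 500*x + 625 = (x + 5)^4

Eigenvalues and multiplicities (the geometric multiplicity of λ is n − rank(A − λI), which equals the number of Jordan blocks for λ):
  λ = -5: algebraic multiplicity = 4, geometric multiplicity = 3

Determining the block sizes for each eigenvalue:
  λ = -5: 3 blocks summing to 4 forces exactly one block of size 2 and the rest size 1 → block sizes [2, 1, 1]

Assembling the blocks gives a Jordan form
J =
  [-5,  1,  0,  0]
  [ 0, -5,  0,  0]
  [ 0,  0, -5,  0]
  [ 0,  0,  0, -5]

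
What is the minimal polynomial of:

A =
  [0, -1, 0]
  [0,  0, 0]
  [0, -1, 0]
x^2

The characteristic polynomial is χ_A(x) = x^3, so the eigenvalues are known. The minimal polynomial is
  m_A(x) = Π_λ (x − λ)^{k_λ}
where k_λ is the size of the *largest* Jordan block for λ (equivalently, the smallest k with (A − λI)^k v = 0 for every generalised eigenvector v of λ).

  λ = 0: largest Jordan block has size 2, contributing (x − 0)^2

So m_A(x) = x^2 = x^2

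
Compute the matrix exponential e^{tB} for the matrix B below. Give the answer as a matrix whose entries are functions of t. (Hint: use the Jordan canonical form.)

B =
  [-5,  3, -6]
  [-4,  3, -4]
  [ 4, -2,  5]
e^{tB} =
  [-6*t*exp(t) + exp(t), 3*t*exp(t), -6*t*exp(t)]
  [-4*t*exp(t), 2*t*exp(t) + exp(t), -4*t*exp(t)]
  [4*t*exp(t), -2*t*exp(t), 4*t*exp(t) + exp(t)]

Strategy: write B = P · J · P⁻¹ where J is a Jordan canonical form, so e^{tB} = P · e^{tJ} · P⁻¹, and e^{tJ} can be computed block-by-block.

B has Jordan form
J =
  [1, 1, 0]
  [0, 1, 0]
  [0, 0, 1]
(up to reordering of blocks).

Per-block formulas:
  For a 2×2 Jordan block J_2(1): exp(t · J_2(1)) = e^(1t)·(I + t·N), where N is the 2×2 nilpotent shift.
  For a 1×1 block at λ = 1: exp(t · [1]) = [e^(1t)].

After assembling e^{tJ} and conjugating by P, we get:

e^{tB} =
  [-6*t*exp(t) + exp(t), 3*t*exp(t), -6*t*exp(t)]
  [-4*t*exp(t), 2*t*exp(t) + exp(t), -4*t*exp(t)]
  [4*t*exp(t), -2*t*exp(t), 4*t*exp(t) + exp(t)]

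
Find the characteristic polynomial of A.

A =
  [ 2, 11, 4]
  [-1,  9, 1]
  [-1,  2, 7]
x^3 - 18*x^2 + 108*x - 216

Expanding det(x·I − A) (e.g. by cofactor expansion or by noting that A is similar to its Jordan form J, which has the same characteristic polynomial as A) gives
  χ_A(x) = x^3 - 18*x^2 + 108*x - 216
which factors as (x - 6)^3. The eigenvalues (with algebraic multiplicities) are λ = 6 with multiplicity 3.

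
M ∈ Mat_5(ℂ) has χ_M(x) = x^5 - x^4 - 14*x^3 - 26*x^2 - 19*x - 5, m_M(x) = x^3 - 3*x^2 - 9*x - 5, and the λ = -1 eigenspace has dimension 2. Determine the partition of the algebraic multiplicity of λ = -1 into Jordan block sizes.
Block sizes for λ = -1: [2, 2]

Step 1 — from the characteristic polynomial, algebraic multiplicity of λ = -1 is 4. From dim ker(M − (-1)·I) = 2, there are exactly 2 Jordan blocks for λ = -1.
Step 2 — from the minimal polynomial, the factor (x + 1)^2 tells us the largest block for λ = -1 has size 2.
Step 3 — with total size 4, 2 blocks, and largest block 2, the block sizes (in nonincreasing order) are [2, 2].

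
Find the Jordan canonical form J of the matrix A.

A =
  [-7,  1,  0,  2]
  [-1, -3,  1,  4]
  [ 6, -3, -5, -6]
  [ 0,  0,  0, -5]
J_3(-5) ⊕ J_1(-5)

The characteristic polynomial is
  det(x·I − A) = x^4 + 20*x^3 + 150*x^2 + 500*x + 625 = (x + 5)^4

Eigenvalues and multiplicities (the geometric multiplicity of λ is n − rank(A − λI), which equals the number of Jordan blocks for λ):
  λ = -5: algebraic multiplicity = 4, geometric multiplicity = 2

Determining the block sizes for each eigenvalue:
  λ = -5: with am = 4 and gm = 2, the partition is not yet determined (e.g. several partitions of 4 into 2 parts exist). Let N = A − (-5)·I. Computing rank(N^1) = 2, rank(N^2) = 1, rank(N^3) = 0; the number of blocks of size ≥ j is rank(N^{j−1}) − rank(N^j), giving [2, 1, 1]. So we have 1 block(s) of size 3, 1 block(s) of size 1 → block sizes [3, 1]

Assembling the blocks gives a Jordan form
J =
  [-5,  1,  0,  0]
  [ 0, -5,  1,  0]
  [ 0,  0, -5,  0]
  [ 0,  0,  0, -5]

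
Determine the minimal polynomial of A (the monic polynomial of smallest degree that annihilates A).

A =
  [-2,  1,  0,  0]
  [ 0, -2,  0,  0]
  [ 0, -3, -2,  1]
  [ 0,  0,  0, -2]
x^2 + 4*x + 4

The characteristic polynomial is χ_A(x) = (x + 2)^4, so the eigenvalues are known. The minimal polynomial is
  m_A(x) = Π_λ (x − λ)^{k_λ}
where k_λ is the size of the *largest* Jordan block for λ (equivalently, the smallest k with (A − λI)^k v = 0 for every generalised eigenvector v of λ).

  λ = -2: largest Jordan block has size 2, contributing (x + 2)^2

So m_A(x) = (x + 2)^2 = x^2 + 4*x + 4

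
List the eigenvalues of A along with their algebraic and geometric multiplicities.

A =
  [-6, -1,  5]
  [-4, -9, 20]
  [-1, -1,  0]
λ = -5: alg = 3, geom = 2

Step 1 — factor the characteristic polynomial to read off the algebraic multiplicities:
  χ_A(x) = (x + 5)^3

Step 2 — compute geometric multiplicities via the rank-nullity identity g(λ) = n − rank(A − λI):
  rank(A − (-5)·I) = 1, so dim ker(A − (-5)·I) = n − 1 = 2

Summary:
  λ = -5: algebraic multiplicity = 3, geometric multiplicity = 2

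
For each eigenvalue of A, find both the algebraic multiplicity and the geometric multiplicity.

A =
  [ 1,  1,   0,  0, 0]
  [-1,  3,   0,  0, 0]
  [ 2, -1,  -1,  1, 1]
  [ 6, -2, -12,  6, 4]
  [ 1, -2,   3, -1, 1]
λ = 2: alg = 5, geom = 3

Step 1 — factor the characteristic polynomial to read off the algebraic multiplicities:
  χ_A(x) = (x - 2)^5

Step 2 — compute geometric multiplicities via the rank-nullity identity g(λ) = n − rank(A − λI):
  rank(A − (2)·I) = 2, so dim ker(A − (2)·I) = n − 2 = 3

Summary:
  λ = 2: algebraic multiplicity = 5, geometric multiplicity = 3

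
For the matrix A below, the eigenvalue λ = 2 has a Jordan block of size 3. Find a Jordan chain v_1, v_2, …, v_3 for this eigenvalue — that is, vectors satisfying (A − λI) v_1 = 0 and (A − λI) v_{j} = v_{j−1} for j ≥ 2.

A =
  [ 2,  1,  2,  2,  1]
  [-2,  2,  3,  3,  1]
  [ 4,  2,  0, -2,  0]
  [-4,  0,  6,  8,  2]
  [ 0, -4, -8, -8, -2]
A Jordan chain for λ = 2 of length 3:
v_1 = (-2, 0, -4, 0, 8)ᵀ
v_2 = (0, -2, 4, -4, 0)ᵀ
v_3 = (1, 0, 0, 0, 0)ᵀ

Let N = A − (2)·I. We want v_3 with N^3 v_3 = 0 but N^2 v_3 ≠ 0; then v_{j-1} := N · v_j for j = 3, …, 2.

Pick v_3 = (1, 0, 0, 0, 0)ᵀ.
Then v_2 = N · v_3 = (0, -2, 4, -4, 0)ᵀ.
Then v_1 = N · v_2 = (-2, 0, -4, 0, 8)ᵀ.

Sanity check: (A − (2)·I) v_1 = (0, 0, 0, 0, 0)ᵀ = 0. ✓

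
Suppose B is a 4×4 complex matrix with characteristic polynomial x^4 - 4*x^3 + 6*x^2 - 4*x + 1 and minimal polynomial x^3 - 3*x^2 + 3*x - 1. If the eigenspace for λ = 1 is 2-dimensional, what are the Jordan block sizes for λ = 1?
Block sizes for λ = 1: [3, 1]

Step 1 — from the characteristic polynomial, algebraic multiplicity of λ = 1 is 4. From dim ker(B − (1)·I) = 2, there are exactly 2 Jordan blocks for λ = 1.
Step 2 — from the minimal polynomial, the factor (x − 1)^3 tells us the largest block for λ = 1 has size 3.
Step 3 — with total size 4, 2 blocks, and largest block 3, the block sizes (in nonincreasing order) are [3, 1].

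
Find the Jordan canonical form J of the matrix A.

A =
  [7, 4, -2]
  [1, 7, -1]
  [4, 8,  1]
J_2(5) ⊕ J_1(5)

The characteristic polynomial is
  det(x·I − A) = x^3 - 15*x^2 + 75*x - 125 = (x - 5)^3

Eigenvalues and multiplicities (the geometric multiplicity of λ is n − rank(A − λI), which equals the number of Jordan blocks for λ):
  λ = 5: algebraic multiplicity = 3, geometric multiplicity = 2

Determining the block sizes for each eigenvalue:
  λ = 5: 2 blocks summing to 3 forces exactly one block of size 2 and the rest size 1 → block sizes [2, 1]

Assembling the blocks gives a Jordan form
J =
  [5, 1, 0]
  [0, 5, 0]
  [0, 0, 5]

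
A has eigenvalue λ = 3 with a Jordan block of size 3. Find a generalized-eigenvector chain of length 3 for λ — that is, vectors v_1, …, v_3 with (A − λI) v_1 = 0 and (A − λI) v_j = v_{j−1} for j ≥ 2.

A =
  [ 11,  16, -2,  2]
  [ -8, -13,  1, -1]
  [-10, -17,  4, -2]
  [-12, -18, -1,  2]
A Jordan chain for λ = 3 of length 3:
v_1 = (-6, 3, 9, 9)ᵀ
v_2 = (0, 0, -3, -6)ᵀ
v_3 = (2, -1, 0, 0)ᵀ

Let N = A − (3)·I. We want v_3 with N^3 v_3 = 0 but N^2 v_3 ≠ 0; then v_{j-1} := N · v_j for j = 3, …, 2.

Pick v_3 = (2, -1, 0, 0)ᵀ.
Then v_2 = N · v_3 = (0, 0, -3, -6)ᵀ.
Then v_1 = N · v_2 = (-6, 3, 9, 9)ᵀ.

Sanity check: (A − (3)·I) v_1 = (0, 0, 0, 0)ᵀ = 0. ✓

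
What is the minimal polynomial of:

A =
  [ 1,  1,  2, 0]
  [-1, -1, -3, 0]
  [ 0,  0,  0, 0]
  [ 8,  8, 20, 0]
x^3

The characteristic polynomial is χ_A(x) = x^4, so the eigenvalues are known. The minimal polynomial is
  m_A(x) = Π_λ (x − λ)^{k_λ}
where k_λ is the size of the *largest* Jordan block for λ (equivalently, the smallest k with (A − λI)^k v = 0 for every generalised eigenvector v of λ).

  λ = 0: largest Jordan block has size 3, contributing (x − 0)^3

So m_A(x) = x^3 = x^3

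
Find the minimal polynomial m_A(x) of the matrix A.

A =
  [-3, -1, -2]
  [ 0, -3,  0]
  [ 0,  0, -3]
x^2 + 6*x + 9

The characteristic polynomial is χ_A(x) = (x + 3)^3, so the eigenvalues are known. The minimal polynomial is
  m_A(x) = Π_λ (x − λ)^{k_λ}
where k_λ is the size of the *largest* Jordan block for λ (equivalently, the smallest k with (A − λI)^k v = 0 for every generalised eigenvector v of λ).

  λ = -3: largest Jordan block has size 2, contributing (x + 3)^2

So m_A(x) = (x + 3)^2 = x^2 + 6*x + 9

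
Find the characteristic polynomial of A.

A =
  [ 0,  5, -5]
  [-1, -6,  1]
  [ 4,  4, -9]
x^3 + 15*x^2 + 75*x + 125

Expanding det(x·I − A) (e.g. by cofactor expansion or by noting that A is similar to its Jordan form J, which has the same characteristic polynomial as A) gives
  χ_A(x) = x^3 + 15*x^2 + 75*x + 125
which factors as (x + 5)^3. The eigenvalues (with algebraic multiplicities) are λ = -5 with multiplicity 3.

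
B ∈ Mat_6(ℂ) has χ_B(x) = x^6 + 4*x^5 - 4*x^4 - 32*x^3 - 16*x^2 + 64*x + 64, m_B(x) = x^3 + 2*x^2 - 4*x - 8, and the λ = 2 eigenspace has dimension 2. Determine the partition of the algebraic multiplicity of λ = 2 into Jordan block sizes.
Block sizes for λ = 2: [1, 1]

Step 1 — from the characteristic polynomial, algebraic multiplicity of λ = 2 is 2. From dim ker(B − (2)·I) = 2, there are exactly 2 Jordan blocks for λ = 2.
Step 2 — from the minimal polynomial, the factor (x − 2) tells us the largest block for λ = 2 has size 1.
Step 3 — with total size 2, 2 blocks, and largest block 1, the block sizes (in nonincreasing order) are [1, 1].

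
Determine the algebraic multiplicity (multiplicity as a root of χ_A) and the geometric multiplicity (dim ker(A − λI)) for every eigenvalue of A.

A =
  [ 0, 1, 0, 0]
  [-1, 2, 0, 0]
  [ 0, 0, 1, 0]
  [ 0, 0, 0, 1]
λ = 1: alg = 4, geom = 3

Step 1 — factor the characteristic polynomial to read off the algebraic multiplicities:
  χ_A(x) = (x - 1)^4

Step 2 — compute geometric multiplicities via the rank-nullity identity g(λ) = n − rank(A − λI):
  rank(A − (1)·I) = 1, so dim ker(A − (1)·I) = n − 1 = 3

Summary:
  λ = 1: algebraic multiplicity = 4, geometric multiplicity = 3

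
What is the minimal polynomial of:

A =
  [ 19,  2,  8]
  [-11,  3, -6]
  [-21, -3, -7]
x^3 - 15*x^2 + 75*x - 125

The characteristic polynomial is χ_A(x) = (x - 5)^3, so the eigenvalues are known. The minimal polynomial is
  m_A(x) = Π_λ (x − λ)^{k_λ}
where k_λ is the size of the *largest* Jordan block for λ (equivalently, the smallest k with (A − λI)^k v = 0 for every generalised eigenvector v of λ).

  λ = 5: largest Jordan block has size 3, contributing (x − 5)^3

So m_A(x) = (x - 5)^3 = x^3 - 15*x^2 + 75*x - 125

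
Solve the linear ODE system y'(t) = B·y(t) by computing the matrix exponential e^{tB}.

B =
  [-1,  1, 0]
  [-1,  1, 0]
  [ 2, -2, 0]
e^{tB} =
  [1 - t, t, 0]
  [-t, t + 1, 0]
  [2*t, -2*t, 1]

Strategy: write B = P · J · P⁻¹ where J is a Jordan canonical form, so e^{tB} = P · e^{tJ} · P⁻¹, and e^{tJ} can be computed block-by-block.

B has Jordan form
J =
  [0, 1, 0]
  [0, 0, 0]
  [0, 0, 0]
(up to reordering of blocks).

Per-block formulas:
  For a 2×2 Jordan block J_2(0): exp(t · J_2(0)) = e^(0t)·(I + t·N), where N is the 2×2 nilpotent shift.
  For a 1×1 block at λ = 0: exp(t · [0]) = [e^(0t)].

After assembling e^{tJ} and conjugating by P, we get:

e^{tB} =
  [1 - t, t, 0]
  [-t, t + 1, 0]
  [2*t, -2*t, 1]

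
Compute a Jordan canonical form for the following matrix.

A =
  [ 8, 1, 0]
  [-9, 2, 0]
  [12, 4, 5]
J_2(5) ⊕ J_1(5)

The characteristic polynomial is
  det(x·I − A) = x^3 - 15*x^2 + 75*x - 125 = (x - 5)^3

Eigenvalues and multiplicities (the geometric multiplicity of λ is n − rank(A − λI), which equals the number of Jordan blocks for λ):
  λ = 5: algebraic multiplicity = 3, geometric multiplicity = 2

Determining the block sizes for each eigenvalue:
  λ = 5: 2 blocks summing to 3 forces exactly one block of size 2 and the rest size 1 → block sizes [2, 1]

Assembling the blocks gives a Jordan form
J =
  [5, 1, 0]
  [0, 5, 0]
  [0, 0, 5]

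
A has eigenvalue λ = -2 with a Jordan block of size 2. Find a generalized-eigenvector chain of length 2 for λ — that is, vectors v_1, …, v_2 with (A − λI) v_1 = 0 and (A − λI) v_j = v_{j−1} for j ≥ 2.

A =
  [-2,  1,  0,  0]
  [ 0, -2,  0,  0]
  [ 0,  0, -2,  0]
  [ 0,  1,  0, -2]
A Jordan chain for λ = -2 of length 2:
v_1 = (1, 0, 0, 1)ᵀ
v_2 = (0, 1, 0, 0)ᵀ

Let N = A − (-2)·I. We want v_2 with N^2 v_2 = 0 but N^1 v_2 ≠ 0; then v_{j-1} := N · v_j for j = 2, …, 2.

Pick v_2 = (0, 1, 0, 0)ᵀ.
Then v_1 = N · v_2 = (1, 0, 0, 1)ᵀ.

Sanity check: (A − (-2)·I) v_1 = (0, 0, 0, 0)ᵀ = 0. ✓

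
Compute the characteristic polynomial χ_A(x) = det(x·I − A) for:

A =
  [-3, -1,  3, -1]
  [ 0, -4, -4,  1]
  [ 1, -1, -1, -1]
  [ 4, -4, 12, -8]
x^4 + 16*x^3 + 96*x^2 + 256*x + 256

Expanding det(x·I − A) (e.g. by cofactor expansion or by noting that A is similar to its Jordan form J, which has the same characteristic polynomial as A) gives
  χ_A(x) = x^4 + 16*x^3 + 96*x^2 + 256*x + 256
which factors as (x + 4)^4. The eigenvalues (with algebraic multiplicities) are λ = -4 with multiplicity 4.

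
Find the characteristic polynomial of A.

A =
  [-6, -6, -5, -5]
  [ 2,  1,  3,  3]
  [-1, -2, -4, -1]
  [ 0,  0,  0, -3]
x^4 + 12*x^3 + 54*x^2 + 108*x + 81

Expanding det(x·I − A) (e.g. by cofactor expansion or by noting that A is similar to its Jordan form J, which has the same characteristic polynomial as A) gives
  χ_A(x) = x^4 + 12*x^3 + 54*x^2 + 108*x + 81
which factors as (x + 3)^4. The eigenvalues (with algebraic multiplicities) are λ = -3 with multiplicity 4.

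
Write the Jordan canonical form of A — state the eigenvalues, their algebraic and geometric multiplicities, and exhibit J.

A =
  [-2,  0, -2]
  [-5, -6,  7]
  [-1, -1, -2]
J_1(-4) ⊕ J_2(-3)

The characteristic polynomial is
  det(x·I − A) = x^3 + 10*x^2 + 33*x + 36 = (x + 3)^2*(x + 4)

Eigenvalues and multiplicities (the geometric multiplicity of λ is n − rank(A − λI), which equals the number of Jordan blocks for λ):
  λ = -4: algebraic multiplicity = 1, geometric multiplicity = 1
  λ = -3: algebraic multiplicity = 2, geometric multiplicity = 1

Determining the block sizes for each eigenvalue:
  λ = -4: one block (gm = 1), so the single block has size am = 1 → block sizes [1]
  λ = -3: one block (gm = 1), so the single block has size am = 2 → block sizes [2]

Assembling the blocks gives a Jordan form
J =
  [-4,  0,  0]
  [ 0, -3,  1]
  [ 0,  0, -3]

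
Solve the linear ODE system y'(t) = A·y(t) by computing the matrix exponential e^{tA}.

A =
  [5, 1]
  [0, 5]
e^{tA} =
  [exp(5*t), t*exp(5*t)]
  [0, exp(5*t)]

Strategy: write A = P · J · P⁻¹ where J is a Jordan canonical form, so e^{tA} = P · e^{tJ} · P⁻¹, and e^{tJ} can be computed block-by-block.

A has Jordan form
J =
  [5, 1]
  [0, 5]
(up to reordering of blocks).

Per-block formulas:
  For a 2×2 Jordan block J_2(5): exp(t · J_2(5)) = e^(5t)·(I + t·N), where N is the 2×2 nilpotent shift.

After assembling e^{tJ} and conjugating by P, we get:

e^{tA} =
  [exp(5*t), t*exp(5*t)]
  [0, exp(5*t)]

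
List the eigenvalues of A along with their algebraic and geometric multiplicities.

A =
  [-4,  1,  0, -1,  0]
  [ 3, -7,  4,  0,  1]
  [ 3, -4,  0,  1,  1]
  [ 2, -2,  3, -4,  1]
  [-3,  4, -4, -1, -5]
λ = -4: alg = 5, geom = 2

Step 1 — factor the characteristic polynomial to read off the algebraic multiplicities:
  χ_A(x) = (x + 4)^5

Step 2 — compute geometric multiplicities via the rank-nullity identity g(λ) = n − rank(A − λI):
  rank(A − (-4)·I) = 3, so dim ker(A − (-4)·I) = n − 3 = 2

Summary:
  λ = -4: algebraic multiplicity = 5, geometric multiplicity = 2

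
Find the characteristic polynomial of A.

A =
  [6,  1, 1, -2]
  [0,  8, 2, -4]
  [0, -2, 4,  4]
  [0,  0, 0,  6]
x^4 - 24*x^3 + 216*x^2 - 864*x + 1296

Expanding det(x·I − A) (e.g. by cofactor expansion or by noting that A is similar to its Jordan form J, which has the same characteristic polynomial as A) gives
  χ_A(x) = x^4 - 24*x^3 + 216*x^2 - 864*x + 1296
which factors as (x - 6)^4. The eigenvalues (with algebraic multiplicities) are λ = 6 with multiplicity 4.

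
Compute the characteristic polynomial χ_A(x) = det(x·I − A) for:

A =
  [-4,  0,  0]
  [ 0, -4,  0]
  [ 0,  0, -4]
x^3 + 12*x^2 + 48*x + 64

Expanding det(x·I − A) (e.g. by cofactor expansion or by noting that A is similar to its Jordan form J, which has the same characteristic polynomial as A) gives
  χ_A(x) = x^3 + 12*x^2 + 48*x + 64
which factors as (x + 4)^3. The eigenvalues (with algebraic multiplicities) are λ = -4 with multiplicity 3.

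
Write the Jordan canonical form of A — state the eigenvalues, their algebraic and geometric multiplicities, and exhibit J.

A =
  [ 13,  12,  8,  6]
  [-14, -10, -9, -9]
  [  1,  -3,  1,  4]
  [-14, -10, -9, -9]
J_1(-5) ⊕ J_3(0)

The characteristic polynomial is
  det(x·I − A) = x^4 + 5*x^3 = x^3*(x + 5)

Eigenvalues and multiplicities (the geometric multiplicity of λ is n − rank(A − λI), which equals the number of Jordan blocks for λ):
  λ = -5: algebraic multiplicity = 1, geometric multiplicity = 1
  λ = 0: algebraic multiplicity = 3, geometric multiplicity = 1

Determining the block sizes for each eigenvalue:
  λ = -5: one block (gm = 1), so the single block has size am = 1 → block sizes [1]
  λ = 0: one block (gm = 1), so the single block has size am = 3 → block sizes [3]

Assembling the blocks gives a Jordan form
J =
  [-5, 0, 0, 0]
  [ 0, 0, 1, 0]
  [ 0, 0, 0, 1]
  [ 0, 0, 0, 0]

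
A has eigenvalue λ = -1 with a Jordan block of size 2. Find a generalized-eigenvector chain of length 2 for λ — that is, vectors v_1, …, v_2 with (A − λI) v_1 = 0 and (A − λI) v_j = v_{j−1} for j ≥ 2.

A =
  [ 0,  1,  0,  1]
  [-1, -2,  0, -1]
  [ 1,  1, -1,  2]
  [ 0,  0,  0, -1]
A Jordan chain for λ = -1 of length 2:
v_1 = (1, -1, 1, 0)ᵀ
v_2 = (1, 0, 0, 0)ᵀ

Let N = A − (-1)·I. We want v_2 with N^2 v_2 = 0 but N^1 v_2 ≠ 0; then v_{j-1} := N · v_j for j = 2, …, 2.

Pick v_2 = (1, 0, 0, 0)ᵀ.
Then v_1 = N · v_2 = (1, -1, 1, 0)ᵀ.

Sanity check: (A − (-1)·I) v_1 = (0, 0, 0, 0)ᵀ = 0. ✓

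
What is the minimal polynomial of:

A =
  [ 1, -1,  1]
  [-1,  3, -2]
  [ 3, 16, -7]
x^3 + 3*x^2 + 3*x + 1

The characteristic polynomial is χ_A(x) = (x + 1)^3, so the eigenvalues are known. The minimal polynomial is
  m_A(x) = Π_λ (x − λ)^{k_λ}
where k_λ is the size of the *largest* Jordan block for λ (equivalently, the smallest k with (A − λI)^k v = 0 for every generalised eigenvector v of λ).

  λ = -1: largest Jordan block has size 3, contributing (x + 1)^3

So m_A(x) = (x + 1)^3 = x^3 + 3*x^2 + 3*x + 1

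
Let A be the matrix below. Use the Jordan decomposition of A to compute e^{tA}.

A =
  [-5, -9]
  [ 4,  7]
e^{tA} =
  [-6*t*exp(t) + exp(t), -9*t*exp(t)]
  [4*t*exp(t), 6*t*exp(t) + exp(t)]

Strategy: write A = P · J · P⁻¹ where J is a Jordan canonical form, so e^{tA} = P · e^{tJ} · P⁻¹, and e^{tJ} can be computed block-by-block.

A has Jordan form
J =
  [1, 1]
  [0, 1]
(up to reordering of blocks).

Per-block formulas:
  For a 2×2 Jordan block J_2(1): exp(t · J_2(1)) = e^(1t)·(I + t·N), where N is the 2×2 nilpotent shift.

After assembling e^{tJ} and conjugating by P, we get:

e^{tA} =
  [-6*t*exp(t) + exp(t), -9*t*exp(t)]
  [4*t*exp(t), 6*t*exp(t) + exp(t)]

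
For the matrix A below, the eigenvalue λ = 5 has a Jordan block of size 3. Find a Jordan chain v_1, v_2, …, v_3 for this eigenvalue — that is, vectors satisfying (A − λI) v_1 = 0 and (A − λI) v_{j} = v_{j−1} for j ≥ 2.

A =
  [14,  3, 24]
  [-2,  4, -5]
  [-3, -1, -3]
A Jordan chain for λ = 5 of length 3:
v_1 = (3, -1, -1)ᵀ
v_2 = (9, -2, -3)ᵀ
v_3 = (1, 0, 0)ᵀ

Let N = A − (5)·I. We want v_3 with N^3 v_3 = 0 but N^2 v_3 ≠ 0; then v_{j-1} := N · v_j for j = 3, …, 2.

Pick v_3 = (1, 0, 0)ᵀ.
Then v_2 = N · v_3 = (9, -2, -3)ᵀ.
Then v_1 = N · v_2 = (3, -1, -1)ᵀ.

Sanity check: (A − (5)·I) v_1 = (0, 0, 0)ᵀ = 0. ✓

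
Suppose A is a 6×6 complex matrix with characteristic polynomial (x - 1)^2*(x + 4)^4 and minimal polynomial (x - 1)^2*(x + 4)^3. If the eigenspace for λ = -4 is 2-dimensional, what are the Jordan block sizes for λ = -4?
Block sizes for λ = -4: [3, 1]

Step 1 — from the characteristic polynomial, algebraic multiplicity of λ = -4 is 4. From dim ker(A − (-4)·I) = 2, there are exactly 2 Jordan blocks for λ = -4.
Step 2 — from the minimal polynomial, the factor (x + 4)^3 tells us the largest block for λ = -4 has size 3.
Step 3 — with total size 4, 2 blocks, and largest block 3, the block sizes (in nonincreasing order) are [3, 1].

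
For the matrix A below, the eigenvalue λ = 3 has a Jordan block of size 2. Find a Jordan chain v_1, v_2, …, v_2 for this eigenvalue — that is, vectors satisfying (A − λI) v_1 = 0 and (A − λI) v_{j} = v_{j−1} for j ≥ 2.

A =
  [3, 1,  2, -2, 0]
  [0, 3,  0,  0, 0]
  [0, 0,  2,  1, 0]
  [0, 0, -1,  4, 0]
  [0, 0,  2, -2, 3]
A Jordan chain for λ = 3 of length 2:
v_1 = (1, 0, 0, 0, 0)ᵀ
v_2 = (0, 1, 0, 0, 0)ᵀ

Let N = A − (3)·I. We want v_2 with N^2 v_2 = 0 but N^1 v_2 ≠ 0; then v_{j-1} := N · v_j for j = 2, …, 2.

Pick v_2 = (0, 1, 0, 0, 0)ᵀ.
Then v_1 = N · v_2 = (1, 0, 0, 0, 0)ᵀ.

Sanity check: (A − (3)·I) v_1 = (0, 0, 0, 0, 0)ᵀ = 0. ✓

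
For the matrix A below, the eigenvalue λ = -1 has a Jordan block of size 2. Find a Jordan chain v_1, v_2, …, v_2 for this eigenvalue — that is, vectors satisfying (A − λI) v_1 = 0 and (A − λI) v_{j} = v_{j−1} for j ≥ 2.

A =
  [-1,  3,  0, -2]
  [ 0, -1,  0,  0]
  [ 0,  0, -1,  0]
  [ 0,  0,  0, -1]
A Jordan chain for λ = -1 of length 2:
v_1 = (3, 0, 0, 0)ᵀ
v_2 = (0, 1, 0, 0)ᵀ

Let N = A − (-1)·I. We want v_2 with N^2 v_2 = 0 but N^1 v_2 ≠ 0; then v_{j-1} := N · v_j for j = 2, …, 2.

Pick v_2 = (0, 1, 0, 0)ᵀ.
Then v_1 = N · v_2 = (3, 0, 0, 0)ᵀ.

Sanity check: (A − (-1)·I) v_1 = (0, 0, 0, 0)ᵀ = 0. ✓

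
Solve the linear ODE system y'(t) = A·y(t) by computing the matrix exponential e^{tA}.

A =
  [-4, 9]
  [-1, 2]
e^{tA} =
  [-3*t*exp(-t) + exp(-t), 9*t*exp(-t)]
  [-t*exp(-t), 3*t*exp(-t) + exp(-t)]

Strategy: write A = P · J · P⁻¹ where J is a Jordan canonical form, so e^{tA} = P · e^{tJ} · P⁻¹, and e^{tJ} can be computed block-by-block.

A has Jordan form
J =
  [-1,  1]
  [ 0, -1]
(up to reordering of blocks).

Per-block formulas:
  For a 2×2 Jordan block J_2(-1): exp(t · J_2(-1)) = e^(-1t)·(I + t·N), where N is the 2×2 nilpotent shift.

After assembling e^{tJ} and conjugating by P, we get:

e^{tA} =
  [-3*t*exp(-t) + exp(-t), 9*t*exp(-t)]
  [-t*exp(-t), 3*t*exp(-t) + exp(-t)]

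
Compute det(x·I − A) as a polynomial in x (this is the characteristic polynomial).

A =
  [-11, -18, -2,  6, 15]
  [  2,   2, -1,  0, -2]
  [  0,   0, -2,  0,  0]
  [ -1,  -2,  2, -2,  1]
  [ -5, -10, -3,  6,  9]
x^5 + 4*x^4 - 8*x^3 - 64*x^2 - 112*x - 64

Expanding det(x·I − A) (e.g. by cofactor expansion or by noting that A is similar to its Jordan form J, which has the same characteristic polynomial as A) gives
  χ_A(x) = x^5 + 4*x^4 - 8*x^3 - 64*x^2 - 112*x - 64
which factors as (x - 4)*(x + 2)^4. The eigenvalues (with algebraic multiplicities) are λ = -2 with multiplicity 4, λ = 4 with multiplicity 1.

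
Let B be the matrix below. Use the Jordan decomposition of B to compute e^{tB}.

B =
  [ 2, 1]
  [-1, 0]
e^{tB} =
  [t*exp(t) + exp(t), t*exp(t)]
  [-t*exp(t), -t*exp(t) + exp(t)]

Strategy: write B = P · J · P⁻¹ where J is a Jordan canonical form, so e^{tB} = P · e^{tJ} · P⁻¹, and e^{tJ} can be computed block-by-block.

B has Jordan form
J =
  [1, 1]
  [0, 1]
(up to reordering of blocks).

Per-block formulas:
  For a 2×2 Jordan block J_2(1): exp(t · J_2(1)) = e^(1t)·(I + t·N), where N is the 2×2 nilpotent shift.

After assembling e^{tJ} and conjugating by P, we get:

e^{tB} =
  [t*exp(t) + exp(t), t*exp(t)]
  [-t*exp(t), -t*exp(t) + exp(t)]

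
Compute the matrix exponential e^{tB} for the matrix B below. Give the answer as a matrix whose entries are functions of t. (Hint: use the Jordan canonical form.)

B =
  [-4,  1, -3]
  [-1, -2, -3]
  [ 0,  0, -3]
e^{tB} =
  [-t*exp(-3*t) + exp(-3*t), t*exp(-3*t), -3*t*exp(-3*t)]
  [-t*exp(-3*t), t*exp(-3*t) + exp(-3*t), -3*t*exp(-3*t)]
  [0, 0, exp(-3*t)]

Strategy: write B = P · J · P⁻¹ where J is a Jordan canonical form, so e^{tB} = P · e^{tJ} · P⁻¹, and e^{tJ} can be computed block-by-block.

B has Jordan form
J =
  [-3,  1,  0]
  [ 0, -3,  0]
  [ 0,  0, -3]
(up to reordering of blocks).

Per-block formulas:
  For a 1×1 block at λ = -3: exp(t · [-3]) = [e^(-3t)].
  For a 2×2 Jordan block J_2(-3): exp(t · J_2(-3)) = e^(-3t)·(I + t·N), where N is the 2×2 nilpotent shift.

After assembling e^{tJ} and conjugating by P, we get:

e^{tB} =
  [-t*exp(-3*t) + exp(-3*t), t*exp(-3*t), -3*t*exp(-3*t)]
  [-t*exp(-3*t), t*exp(-3*t) + exp(-3*t), -3*t*exp(-3*t)]
  [0, 0, exp(-3*t)]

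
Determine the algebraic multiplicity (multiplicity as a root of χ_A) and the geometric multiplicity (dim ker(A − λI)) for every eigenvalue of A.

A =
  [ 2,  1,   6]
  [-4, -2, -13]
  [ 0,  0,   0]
λ = 0: alg = 3, geom = 1

Step 1 — factor the characteristic polynomial to read off the algebraic multiplicities:
  χ_A(x) = x^3

Step 2 — compute geometric multiplicities via the rank-nullity identity g(λ) = n − rank(A − λI):
  rank(A − (0)·I) = 2, so dim ker(A − (0)·I) = n − 2 = 1

Summary:
  λ = 0: algebraic multiplicity = 3, geometric multiplicity = 1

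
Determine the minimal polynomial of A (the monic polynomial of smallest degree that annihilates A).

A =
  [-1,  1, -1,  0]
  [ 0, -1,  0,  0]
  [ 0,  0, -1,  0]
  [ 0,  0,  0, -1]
x^2 + 2*x + 1

The characteristic polynomial is χ_A(x) = (x + 1)^4, so the eigenvalues are known. The minimal polynomial is
  m_A(x) = Π_λ (x − λ)^{k_λ}
where k_λ is the size of the *largest* Jordan block for λ (equivalently, the smallest k with (A − λI)^k v = 0 for every generalised eigenvector v of λ).

  λ = -1: largest Jordan block has size 2, contributing (x + 1)^2

So m_A(x) = (x + 1)^2 = x^2 + 2*x + 1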